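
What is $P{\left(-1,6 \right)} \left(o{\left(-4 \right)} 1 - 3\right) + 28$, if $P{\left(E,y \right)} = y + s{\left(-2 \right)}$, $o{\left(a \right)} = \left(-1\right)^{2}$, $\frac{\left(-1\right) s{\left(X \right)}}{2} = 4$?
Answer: $32$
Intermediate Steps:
$s{\left(X \right)} = -8$ ($s{\left(X \right)} = \left(-2\right) 4 = -8$)
$o{\left(a \right)} = 1$
$P{\left(E,y \right)} = -8 + y$ ($P{\left(E,y \right)} = y - 8 = -8 + y$)
$P{\left(-1,6 \right)} \left(o{\left(-4 \right)} 1 - 3\right) + 28 = \left(-8 + 6\right) \left(1 \cdot 1 - 3\right) + 28 = - 2 \left(1 - 3\right) + 28 = \left(-2\right) \left(-2\right) + 28 = 4 + 28 = 32$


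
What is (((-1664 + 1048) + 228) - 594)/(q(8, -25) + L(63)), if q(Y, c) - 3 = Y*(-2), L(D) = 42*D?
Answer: -982/2633 ≈ -0.37296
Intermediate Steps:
q(Y, c) = 3 - 2*Y (q(Y, c) = 3 + Y*(-2) = 3 - 2*Y)
(((-1664 + 1048) + 228) - 594)/(q(8, -25) + L(63)) = (((-1664 + 1048) + 228) - 594)/((3 - 2*8) + 42*63) = ((-616 + 228) - 594)/((3 - 16) + 2646) = (-388 - 594)/(-13 + 2646) = -982/2633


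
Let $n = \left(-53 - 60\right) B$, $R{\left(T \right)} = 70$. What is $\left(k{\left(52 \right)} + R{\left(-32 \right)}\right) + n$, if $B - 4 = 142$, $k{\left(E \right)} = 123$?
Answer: $-16305$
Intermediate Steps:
$B = 146$ ($B = 4 + 142 = 146$)
$n = -16498$ ($n = \left(-53 - 60\right) 146 = \left(-113\right) 146 = -16498$)
$\left(k{\left(52 \right)} + R{\left(-32 \right)}\right) + n = \left(123 + 70\right) - 16498 = 193 - 16498 = -16305$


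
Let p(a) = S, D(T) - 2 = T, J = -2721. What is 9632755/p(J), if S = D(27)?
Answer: 9632755/29 ≈ 3.3216e+5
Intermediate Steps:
D(T) = 2 + T
S = 29 (S = 2 + 27 = 29)
p(a) = 29
9632755/p(J) = 9632755/29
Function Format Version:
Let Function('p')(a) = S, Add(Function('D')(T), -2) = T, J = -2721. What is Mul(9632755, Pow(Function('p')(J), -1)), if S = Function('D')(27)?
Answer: Rational(9632755, 29) ≈ 3.3216e+5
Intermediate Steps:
Function('D')(T) = Add(2, T)
S = 29 (S = Add(2, 27) = 29)
Function('p')(a) = 29
Mul(9632755, Pow(Function('p')(J), -1)) = Mul(9632755, Pow(29, -1)) = Mul(9632755, Rational(1, 29)) = Rational(9632755, 29)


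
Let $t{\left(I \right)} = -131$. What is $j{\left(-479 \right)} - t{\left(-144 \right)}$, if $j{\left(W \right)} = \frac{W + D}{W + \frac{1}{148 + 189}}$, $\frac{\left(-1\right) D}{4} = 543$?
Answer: $\frac{22039669}{161422} \approx 136.53$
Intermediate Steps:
$D = -2172$ ($D = \left(-4\right) 543 = -2172$)
$j{\left(W \right)} = \frac{-2172 + W}{\frac{1}{337} + W}$ ($j{\left(W \right)} = \frac{W - 2172}{W + \frac{1}{148 + 189}} = \frac{-2172 + W}{W + \frac{1}{337}} = \frac{-2172 + W}{\frac{1}{337} + W}$)
$j{\left(-479 \right)} - t{\left(-144 \right)} = \frac{337 \left(-2172 - 479\right)}{1 + 337 \left(-479\right)} - -131 = 337 \frac{1}{1 - 161423} \left(-2651\right) + 131 = 337 \frac{1}{-161422} \left(-2651\right) + 131 = 337 \left(- \frac{1}{161422}\right) \left(-2651\right) + 131 = \frac{893387}{161422} + 131 = \frac{22039669}{161422}$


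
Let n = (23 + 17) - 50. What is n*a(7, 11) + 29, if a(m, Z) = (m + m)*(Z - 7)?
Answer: -531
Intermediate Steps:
a(m, Z) = 2*m*(-7 + Z) (a(m, Z) = (2*m)*(-7 + Z) = 2*m*(-7 + Z))
n = -10 (n = 40 - 50 = -10)
n*a(7, 11) + 29 = -20*7*(-7 + 11) + 29 = -20*7*4 + 29 = -10*56 + 29 = -560 + 29 = -531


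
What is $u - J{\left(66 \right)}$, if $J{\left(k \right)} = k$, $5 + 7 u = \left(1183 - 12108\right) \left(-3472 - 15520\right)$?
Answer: $29641019$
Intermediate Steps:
$u = 29641085$ ($u = - \frac{5}{7} + \frac{\left(1183 - 12108\right) \left(-3472 - 15520\right)}{7} = - \frac{5}{7} + \frac{\left(-10925\right) \left(-18992\right)}{7} = - \frac{5}{7} + \frac{1}{7} \cdot 207487600 = - \frac{5}{7} + \frac{207487600}{7} = 29641085$)
$u - J{\left(66 \right)} = 29641085 - 66 = 29641019$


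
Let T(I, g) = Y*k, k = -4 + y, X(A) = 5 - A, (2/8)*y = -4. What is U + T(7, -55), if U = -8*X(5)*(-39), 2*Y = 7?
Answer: -70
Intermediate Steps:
y = -16 (y = 4*(-4) = -16)
Y = 7/2 (Y = (½)*7 = 7/2 ≈ 3.5000)
k = -20 (k = -4 - 16 = -20)
T(I, g) = -70 (T(I, g) = (7/2)*(-20) = -70)
U = 0 (U = -8*(5 - 1*5)*(-39) = -8*(5 - 5)*(-39) = -8*0*(-39) = 0*(-39) = 0)
U + T(7, -55) = 0 - 70 = -70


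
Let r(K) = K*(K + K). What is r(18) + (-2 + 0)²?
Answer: 652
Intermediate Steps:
r(K) = 2*K² (r(K) = K*(2*K) = 2*K²)
r(18) + (-2 + 0)² = 2*18² + (-2 + 0)² = 2*324 + (-2)² = 648 + 4 = 652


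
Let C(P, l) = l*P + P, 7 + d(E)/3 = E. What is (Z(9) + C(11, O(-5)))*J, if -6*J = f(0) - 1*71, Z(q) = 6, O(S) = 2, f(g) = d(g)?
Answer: 598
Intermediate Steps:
d(E) = -21 + 3*E
f(g) = -21 + 3*g
C(P, l) = P + P*l (C(P, l) = P*l + P = P + P*l)
J = 46/3 (J = -((-21 + 3*0) - 1*71)/6 = -((-21 + 0) - 71)/6 = -(-21 - 71)/6 = -⅙*(-92) = 46/3 ≈ 15.333)
(Z(9) + C(11, O(-5)))*J = (6 + 11*(1 + 2))*(46/3) = (6 + 11*3)*(46/3) = (6 + 33)*(46/3) = 39*(46/3) = 598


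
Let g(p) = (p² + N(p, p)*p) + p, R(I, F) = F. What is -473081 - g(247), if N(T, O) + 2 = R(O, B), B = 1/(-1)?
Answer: -533596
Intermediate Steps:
B = -1
N(T, O) = -3 (N(T, O) = -2 - 1 = -3)
g(p) = p² - 2*p (g(p) = (p² - 3*p) + p = p² - 2*p)
-473081 - g(247) = -473081 - 247*(-2 + 247) = -473081 - 247*245 = -473081 - 1*60515 = -473081 - 60515 = -533596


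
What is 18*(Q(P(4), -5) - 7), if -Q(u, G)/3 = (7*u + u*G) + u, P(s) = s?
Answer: -774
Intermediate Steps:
Q(u, G) = -24*u - 3*G*u (Q(u, G) = -3*((7*u + u*G) + u) = -3*((7*u + G*u) + u) = -3*(8*u + G*u) = -24*u - 3*G*u)
18*(Q(P(4), -5) - 7) = 18*(-3*4*(8 - 5) - 7) = 18*(-3*4*3 - 7) = 18*(-36 - 7) = 18*(-43) = -774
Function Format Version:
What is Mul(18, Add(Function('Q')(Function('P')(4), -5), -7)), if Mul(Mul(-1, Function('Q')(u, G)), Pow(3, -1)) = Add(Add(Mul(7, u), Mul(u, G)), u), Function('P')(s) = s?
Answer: -774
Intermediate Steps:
Function('Q')(u, G) = Add(Mul(-24, u), Mul(-3, G, u)) (Function('Q')(u, G) = Mul(-3, Add(Add(Mul(7, u), Mul(u, G)), u)) = Mul(-3, Add(Add(Mul(7, u), Mul(G, u)), u)) = Mul(-3, Add(Mul(8, u), Mul(G, u))) = Add(Mul(-24, u), Mul(-3, G, u)))
Mul(18, Add(Function('Q')(Function('P')(4), -5), -7)) = Mul(18, Add(Mul(-3, 4, Add(8, -5)), -7)) = Mul(18, Add(Mul(-3, 4, 3), -7)) = Mul(18, Add(-36, -7)) = Mul(18, -43) = -774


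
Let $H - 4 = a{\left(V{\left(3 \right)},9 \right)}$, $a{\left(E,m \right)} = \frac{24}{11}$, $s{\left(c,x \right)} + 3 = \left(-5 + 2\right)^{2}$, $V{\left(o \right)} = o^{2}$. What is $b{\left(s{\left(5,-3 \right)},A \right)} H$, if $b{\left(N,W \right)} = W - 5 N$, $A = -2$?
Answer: $- \frac{2176}{11} \approx -197.82$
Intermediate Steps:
$s{\left(c,x \right)} = 6$ ($s{\left(c,x \right)} = -3 + \left(-5 + 2\right)^{2} = -3 + \left(-3\right)^{2} = -3 + 9 = 6$)
$b{\left(N,W \right)} = W - 5 N$
$a{\left(E,m \right)} = \frac{24}{11}$ ($a{\left(E,m \right)} = 24 \cdot \frac{1}{11} = \frac{24}{11}$)
$H = \frac{68}{11}$ ($H = 4 + \frac{24}{11} = \frac{68}{11} \approx 6.1818$)
$b{\left(s{\left(5,-3 \right)},A \right)} H = \left(-2 - 30\right) \frac{68}{11} = \left(-32\right) \frac{68}{11} = - \frac{2176}{11}$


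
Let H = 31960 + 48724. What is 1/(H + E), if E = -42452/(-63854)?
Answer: 31927/2576019294 ≈ 1.2394e-5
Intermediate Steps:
E = 21226/31927 (E = -42452*(-1/63854) = 21226/31927 ≈ 0.66483)
H = 80684
1/(H + E) = 1/(80684 + 21226/31927) = 1/(2576019294/31927) = 31927/2576019294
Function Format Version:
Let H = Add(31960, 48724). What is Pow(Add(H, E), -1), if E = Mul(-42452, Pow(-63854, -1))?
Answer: Rational(31927, 2576019294) ≈ 1.2394e-5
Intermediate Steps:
E = Rational(21226, 31927) (E = Mul(-42452, Rational(-1, 63854)) = Rational(21226, 31927) ≈ 0.66483)
H = 80684
Pow(Add(H, E), -1) = Pow(Add(80684, Rational(21226, 31927)), -1) = Pow(Rational(2576019294, 31927), -1) = Rational(31927, 2576019294)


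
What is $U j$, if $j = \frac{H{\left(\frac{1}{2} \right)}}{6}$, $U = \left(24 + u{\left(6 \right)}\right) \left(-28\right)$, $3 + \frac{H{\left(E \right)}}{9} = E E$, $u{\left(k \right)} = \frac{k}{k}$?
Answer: $\frac{5775}{2} \approx 2887.5$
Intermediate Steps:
$u{\left(k \right)} = 1$
$H{\left(E \right)} = -27 + 9 E^{2}$ ($H{\left(E \right)} = -27 + 9 E E = -27 + 9 E^{2}$)
$U = -700$ ($U = \left(24 + 1\right) \left(-28\right) = 25 \left(-28\right) = -700$)
$j = - \frac{33}{8}$ ($j = \frac{-27 + 9 \left(\frac{1}{2}\right)^{2}}{6} = \left(-27 + \frac{9}{4}\right) \frac{1}{6} = \left(- \frac{99}{4}\right) \frac{1}{6} = - \frac{33}{8} \approx -4.125$)
$U j = \left(-700\right) \left(- \frac{33}{8}\right) = \frac{5775}{2}$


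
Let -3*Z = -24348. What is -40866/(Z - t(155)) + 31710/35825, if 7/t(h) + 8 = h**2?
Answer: -33120571092/7980662167 ≈ -4.1501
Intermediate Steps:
Z = 8116 (Z = -1/3*(-24348) = 8116)
t(h) = 7/(-8 + h**2)
-40866/(Z - t(155)) + 31710/35825 = -40866/(8116 - 7/(-8 + 155**2)) + 31710/35825 = -40866/(8116 - 7/(-8 + 24025)) + 31710*(1/35825) = -40866/(8116 - 7/24017) + 6342/7165 = -40866/(8116 - 1*1/3431) + 6342/7165 = -40866/(8116 - 1/3431) + 6342/7165 = -40866/27845995/3431 + 6342/7165 = -40866*3431/27845995 + 6342/7165 = -140211246/27845995 + 6342/7165 = -33120571092/7980662167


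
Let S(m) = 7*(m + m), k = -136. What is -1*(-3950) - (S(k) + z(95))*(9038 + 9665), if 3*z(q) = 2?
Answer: 106805980/3 ≈ 3.5602e+7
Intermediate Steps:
z(q) = 2/3 (z(q) = (1/3)*2 = 2/3)
S(m) = 14*m (S(m) = 7*(2*m) = 14*m)
-1*(-3950) - (S(k) + z(95))*(9038 + 9665) = -1*(-3950) - (14*(-136) + 2/3)*(9038 + 9665) = 3950 - (-1904 + 2/3)*18703 = 3950 - (-5710)*18703/3 = 3950 - 1*(-106794130/3) = 3950 + 106794130/3 = 106805980/3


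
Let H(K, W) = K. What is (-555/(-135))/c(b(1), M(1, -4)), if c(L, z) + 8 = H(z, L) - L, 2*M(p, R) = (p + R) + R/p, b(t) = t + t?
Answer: -74/243 ≈ -0.30453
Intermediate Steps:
b(t) = 2*t
M(p, R) = R/2 + p/2 + R/(2*p) (M(p, R) = ((p + R) + R/p)/2 = ((R + p) + R/p)/2 = (R + p + R/p)/2 = R/2 + p/2 + R/(2*p))
c(L, z) = -8 + z - L (c(L, z) = -8 + (z - L) = -8 + z - L)
(-555/(-135))/c(b(1), M(1, -4)) = (-555/(-135))/(-8 + (½)*(-4 + 1*(-4 + 1))/1 - 2) = (-555*(-1/135))/(-8 + (½)*1*(-4 + 1*(-3)) - 1*2) = 37/(9*(-8 + (½)*1*(-4 - 3) - 2)) = 37/(9*(-8 + (½)*1*(-7) - 2)) = 37/(9*(-8 - 7/2 - 2)) = 37/(9*(-27/2)) = (37/9)*(-2/27) = -74/243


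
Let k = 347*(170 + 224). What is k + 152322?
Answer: 289040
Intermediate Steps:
k = 136718 (k = 347*394 = 136718)
k + 152322 = 136718 + 152322 = 289040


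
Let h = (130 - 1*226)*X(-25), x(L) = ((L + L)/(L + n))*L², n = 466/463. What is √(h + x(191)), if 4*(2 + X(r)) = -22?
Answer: √579288626675574/88899 ≈ 270.74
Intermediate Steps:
n = 466/463 (n = 466*(1/463) = 466/463 ≈ 1.0065)
X(r) = -15/2 (X(r) = -2 + (¼)*(-22) = -2 - 11/2 = -15/2)
x(L) = 2*L³/(466/463 + L) (x(L) = ((L + L)/(L + 466/463))*L² = ((2*L)/(466/463 + L))*L² = (2*L/(466/463 + L))*L² = 2*L³/(466/463 + L))
h = 720 (h = (130 - 1*226)*(-15/2) = (130 - 226)*(-15/2) = -96*(-15/2) = 720)
√(h + x(191)) = √(720 + 926*191³/(466 + 463*191)) = √(720 + 926*6967871/(466 + 88433)) = √(720 + 926*6967871/88899) = √(720 + 926*6967871*(1/88899)) = √(720 + 6452248546/88899) = √(6516255826/88899) = √579288626675574/88899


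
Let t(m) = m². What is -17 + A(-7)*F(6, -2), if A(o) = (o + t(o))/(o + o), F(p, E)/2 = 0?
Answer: -17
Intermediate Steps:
F(p, E) = 0 (F(p, E) = 2*0 = 0)
A(o) = (o + o²)/(2*o) (A(o) = (o + o²)/(o + o) = (o + o²)/((2*o)) = (o + o²)*(1/(2*o)) = (o + o²)/(2*o))
-17 + A(-7)*F(6, -2) = -17 + (½ + (½)*(-7))*0 = -17 + (½ - 7/2)*0 = -17 - 3*0 = -17 + 0 = -17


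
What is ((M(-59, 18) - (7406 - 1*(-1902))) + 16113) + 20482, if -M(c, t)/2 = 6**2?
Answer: 27215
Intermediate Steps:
M(c, t) = -72 (M(c, t) = -2*6**2 = -2*36 = -72)
((M(-59, 18) - (7406 - 1*(-1902))) + 16113) + 20482 = ((-72 - (7406 - 1*(-1902))) + 16113) + 20482 = ((-72 - (7406 + 1902)) + 16113) + 20482 = ((-72 - 1*9308) + 16113) + 20482 = ((-72 - 9308) + 16113) + 20482 = (-9380 + 16113) + 20482 = 6733 + 20482 = 27215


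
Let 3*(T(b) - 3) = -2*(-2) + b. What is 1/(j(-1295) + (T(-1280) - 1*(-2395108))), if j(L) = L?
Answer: 3/7180172 ≈ 4.1782e-7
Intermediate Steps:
T(b) = 13/3 + b/3 (T(b) = 3 + (-2*(-2) + b)/3 = 3 + (4 + b)/3 = 3 + (4/3 + b/3) = 13/3 + b/3)
1/(j(-1295) + (T(-1280) - 1*(-2395108))) = 1/(-1295 + ((13/3 + (⅓)*(-1280)) - 1*(-2395108))) = 1/(-1295 + ((13/3 - 1280/3) + 2395108)) = 1/(-1295 + (-1267/3 + 2395108)) = 1/(-1295 + 7184057/3) = 1/(7180172/3) = 3/7180172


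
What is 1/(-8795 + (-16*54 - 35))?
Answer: -1/9694 ≈ -0.00010316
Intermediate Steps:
1/(-8795 + (-16*54 - 35)) = 1/(-8795 + (-864 - 35)) = 1/(-8795 - 899) = 1/(-9694) = -1/9694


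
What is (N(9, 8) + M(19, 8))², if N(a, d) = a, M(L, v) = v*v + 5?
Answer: 6084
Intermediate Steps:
M(L, v) = 5 + v² (M(L, v) = v² + 5 = 5 + v²)
(N(9, 8) + M(19, 8))² = (9 + (5 + 8²))² = (9 + (5 + 64))² = (9 + 69)² = 78² = 6084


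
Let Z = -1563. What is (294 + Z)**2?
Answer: 1610361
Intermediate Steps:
(294 + Z)**2 = (294 - 1563)**2 = (-1269)**2 = 1610361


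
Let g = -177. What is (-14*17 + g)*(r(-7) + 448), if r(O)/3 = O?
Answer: -177205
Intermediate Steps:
r(O) = 3*O
(-14*17 + g)*(r(-7) + 448) = (-14*17 - 177)*(3*(-7) + 448) = (-238 - 177)*(-21 + 448) = -415*427 = -177205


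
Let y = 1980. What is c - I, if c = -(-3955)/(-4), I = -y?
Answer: 3965/4 ≈ 991.25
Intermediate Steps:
I = -1980 (I = -1*1980 = -1980)
c = -3955/4 (c = -(-3955)*(-1)/4 = -35*113/4 = -3955/4 ≈ -988.75)
c - I = -3955/4 - 1*(-1980) = -3955/4 + 1980 = 3965/4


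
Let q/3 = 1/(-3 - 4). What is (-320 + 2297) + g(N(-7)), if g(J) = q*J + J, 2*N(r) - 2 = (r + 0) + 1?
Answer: 13831/7 ≈ 1975.9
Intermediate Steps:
N(r) = 3/2 + r/2 (N(r) = 1 + ((r + 0) + 1)/2 = 1 + (r + 1)/2 = 1 + (1 + r)/2 = 1 + (1/2 + r/2) = 3/2 + r/2)
q = -3/7 (q = 3/(-3 - 4) = 3/(-7) = 3*(-1/7) = -3/7 ≈ -0.42857)
g(J) = 4*J/7 (g(J) = -3*J/7 + J = 4*J/7)
(-320 + 2297) + g(N(-7)) = (-320 + 2297) + 4*(3/2 + (1/2)*(-7))/7 = 1977 + 4*(3/2 - 7/2)/7 = 1977 + (4/7)*(-2) = 1977 - 8/7 = 13831/7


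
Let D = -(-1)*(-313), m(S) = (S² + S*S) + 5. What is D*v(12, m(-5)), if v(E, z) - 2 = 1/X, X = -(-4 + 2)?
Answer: -1565/2 ≈ -782.50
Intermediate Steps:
m(S) = 5 + 2*S² (m(S) = (S² + S²) + 5 = 2*S² + 5 = 5 + 2*S²)
X = 2 (X = -1*(-2) = 2)
D = -313 (D = -1*313 = -313)
v(E, z) = 5/2 (v(E, z) = 2 + 1/2 = 2 + ½ = 5/2)
D*v(12, m(-5)) = -313*5/2 = -1565/2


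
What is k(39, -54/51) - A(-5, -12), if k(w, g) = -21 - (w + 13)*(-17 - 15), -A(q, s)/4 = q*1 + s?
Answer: 1575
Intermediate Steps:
A(q, s) = -4*q - 4*s (A(q, s) = -4*(q*1 + s) = -4*(q + s) = -4*q - 4*s)
k(w, g) = 395 + 32*w (k(w, g) = -21 - (13 + w)*(-32) = -21 - (-416 - 32*w) = -21 + (416 + 32*w) = 395 + 32*w)
k(39, -54/51) - A(-5, -12) = (395 + 32*39) - (-4*(-5) - 4*(-12)) = (395 + 1248) - (20 + 48) = 1643 - 1*68 = 1643 - 68 = 1575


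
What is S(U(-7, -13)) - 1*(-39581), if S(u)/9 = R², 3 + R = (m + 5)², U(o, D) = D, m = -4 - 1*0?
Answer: 39617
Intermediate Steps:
m = -4 (m = -4 + 0 = -4)
R = -2 (R = -3 + (-4 + 5)² = -3 + 1² = -3 + 1 = -2)
S(u) = 36 (S(u) = 9*(-2)² = 9*4 = 36)
S(U(-7, -13)) - 1*(-39581) = 36 - 1*(-39581) = 36 + 39581 = 39617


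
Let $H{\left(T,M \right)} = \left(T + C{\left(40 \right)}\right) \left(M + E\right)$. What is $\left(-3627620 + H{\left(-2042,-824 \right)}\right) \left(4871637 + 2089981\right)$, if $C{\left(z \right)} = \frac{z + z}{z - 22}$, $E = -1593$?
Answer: $\frac{81272476484188}{9} \approx 9.0303 \cdot 10^{12}$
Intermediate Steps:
$C{\left(z \right)} = \frac{2 z}{-22 + z}$
$H{\left(T,M \right)} = \left(-1593 + M\right) \left(\frac{40}{9} + T\right)$ ($H{\left(T,M \right)} = \left(T + 2 \cdot 40 \frac{1}{-22 + 40}\right) \left(M - 1593\right) = \left(T + 2 \cdot 40 \cdot \frac{1}{18}\right) \left(-1593 + M\right) = \left(T + \frac{40}{9}\right) \left(-1593 + M\right) = \left(\frac{40}{9} + T\right) \left(-1593 + M\right) = \left(-1593 + M\right) \left(\frac{40}{9} + T\right)$)
$\left(-3627620 + H{\left(-2042,-824 \right)}\right) \left(4871637 + 2089981\right) = \left(-3627620 - - \frac{44322946}{9}\right) \left(4871637 + 2089981\right) = \left(-3627620 + \left(-7080 + 3252906 - \frac{32960}{9} + 1682608\right)\right) 6961618 = \left(-3627620 + \frac{44322946}{9}\right) 6961618 = \frac{11674366}{9} \cdot 6961618 = \frac{81272476484188}{9}$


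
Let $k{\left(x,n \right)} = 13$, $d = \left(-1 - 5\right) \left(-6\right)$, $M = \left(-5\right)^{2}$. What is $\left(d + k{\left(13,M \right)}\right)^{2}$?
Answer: $2401$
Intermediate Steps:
$M = 25$
$d = 36$ ($d = \left(-6\right) \left(-6\right) = 36$)
$\left(d + k{\left(13,M \right)}\right)^{2} = \left(36 + 13\right)^{2} = 49^{2} = 2401$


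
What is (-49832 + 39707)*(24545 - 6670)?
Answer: -180984375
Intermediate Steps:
(-49832 + 39707)*(24545 - 6670) = -10125*17875 = -180984375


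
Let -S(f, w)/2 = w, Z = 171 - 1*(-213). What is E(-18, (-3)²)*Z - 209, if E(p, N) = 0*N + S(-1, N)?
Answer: -7121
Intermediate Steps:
Z = 384 (Z = 171 + 213 = 384)
S(f, w) = -2*w
E(p, N) = -2*N (E(p, N) = 0*N - 2*N = 0 - 2*N = -2*N)
E(-18, (-3)²)*Z - 209 = -2*(-3)²*384 - 209 = -2*9*384 - 209 = -18*384 - 209 = -6912 - 209 = -7121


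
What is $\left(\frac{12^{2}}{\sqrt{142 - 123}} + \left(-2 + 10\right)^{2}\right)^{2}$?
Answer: $\frac{98560}{19} + \frac{18432 \sqrt{19}}{19} \approx 9416.0$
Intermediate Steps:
$\left(\frac{12^{2}}{\sqrt{142 - 123}} + \left(-2 + 10\right)^{2}\right)^{2} = \left(\frac{144}{\sqrt{19}} + 8^{2}\right)^{2} = \left(144 \frac{\sqrt{19}}{19} + 64\right)^{2} = \left(\frac{144 \sqrt{19}}{19} + 64\right)^{2} = \left(64 + \frac{144 \sqrt{19}}{19}\right)^{2}$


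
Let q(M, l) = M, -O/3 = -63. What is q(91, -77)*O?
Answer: 17199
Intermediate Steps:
O = 189 (O = -3*(-63) = 189)
q(91, -77)*O = 91*189 = 17199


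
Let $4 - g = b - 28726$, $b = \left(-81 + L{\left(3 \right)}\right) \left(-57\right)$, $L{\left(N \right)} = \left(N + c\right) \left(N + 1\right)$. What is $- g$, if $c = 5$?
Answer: $-25937$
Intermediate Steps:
$L{\left(N \right)} = \left(1 + N\right) \left(5 + N\right)$ ($L{\left(N \right)} = \left(N + 5\right) \left(N + 1\right) = \left(5 + N\right) \left(1 + N\right) = \left(1 + N\right) \left(5 + N\right)$)
$b = 2793$ ($b = \left(-81 + \left(5 + 3^{2} + 6 \cdot 3\right)\right) \left(-57\right) = \left(-81 + \left(5 + 9 + 18\right)\right) \left(-57\right) = \left(-81 + 32\right) \left(-57\right) = \left(-49\right) \left(-57\right) = 2793$)
$g = 25937$ ($g = 4 - \left(2793 - 28726\right) = 4 - -25933 = 4 + 25933 = 25937$)
$- g = \left(-1\right) 25937 = -25937$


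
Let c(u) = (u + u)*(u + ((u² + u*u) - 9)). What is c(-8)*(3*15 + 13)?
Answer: -103008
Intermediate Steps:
c(u) = 2*u*(-9 + u + 2*u²) (c(u) = (2*u)*(u + ((u² + u²) - 9)) = (2*u)*(u + (2*u² - 9)) = (2*u)*(u + (-9 + 2*u²)) = (2*u)*(-9 + u + 2*u²) = 2*u*(-9 + u + 2*u²))
c(-8)*(3*15 + 13) = (2*(-8)*(-9 - 8 + 2*(-8)²))*(3*15 + 13) = (2*(-8)*(-9 - 8 + 2*64))*(45 + 13) = (2*(-8)*(-9 - 8 + 128))*58 = (2*(-8)*111)*58 = -1776*58 = -103008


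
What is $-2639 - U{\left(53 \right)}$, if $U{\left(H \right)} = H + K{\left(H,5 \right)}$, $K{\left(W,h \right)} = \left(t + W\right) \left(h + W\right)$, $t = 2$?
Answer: $-5882$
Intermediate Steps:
$K{\left(W,h \right)} = \left(2 + W\right) \left(W + h\right)$ ($K{\left(W,h \right)} = \left(2 + W\right) \left(h + W\right) = \left(2 + W\right) \left(W + h\right)$)
$U{\left(H \right)} = 10 + H^{2} + 8 H$ ($U{\left(H \right)} = H + \left(H^{2} + 2 H + 2 \cdot 5 + H 5\right) = H + \left(H^{2} + 2 H + 10 + 5 H\right) = H + \left(10 + H^{2} + 7 H\right) = 10 + H^{2} + 8 H$)
$-2639 - U{\left(53 \right)} = -2639 - \left(10 + 53^{2} + 8 \cdot 53\right) = -2639 - \left(10 + 2809 + 424\right) = -2639 - 3243 = -5882$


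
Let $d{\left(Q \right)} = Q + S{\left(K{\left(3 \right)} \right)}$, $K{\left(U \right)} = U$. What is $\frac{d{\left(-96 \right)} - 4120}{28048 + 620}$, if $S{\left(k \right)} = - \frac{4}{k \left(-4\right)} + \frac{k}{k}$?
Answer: $- \frac{3161}{21501} \approx -0.14702$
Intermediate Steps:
$S{\left(k \right)} = 1 + \frac{1}{k}$ ($S{\left(k \right)} = - \frac{4}{\left(-4\right) k} + 1 = - 4 \left(- \frac{1}{4 k}\right) + 1 = \frac{1}{k} + 1 = 1 + \frac{1}{k}$)
$d{\left(Q \right)} = \frac{4}{3} + Q$ ($d{\left(Q \right)} = Q + \frac{1 + 3}{3} = Q + \frac{1}{3} \cdot 4 = Q + \frac{4}{3} = \frac{4}{3} + Q$)
$\frac{d{\left(-96 \right)} - 4120}{28048 + 620} = \frac{\left(\frac{4}{3} - 96\right) - 4120}{28048 + 620} = \frac{- \frac{284}{3} - 4120}{28668} = \left(- \frac{12644}{3}\right) \frac{1}{28668} = - \frac{3161}{21501}$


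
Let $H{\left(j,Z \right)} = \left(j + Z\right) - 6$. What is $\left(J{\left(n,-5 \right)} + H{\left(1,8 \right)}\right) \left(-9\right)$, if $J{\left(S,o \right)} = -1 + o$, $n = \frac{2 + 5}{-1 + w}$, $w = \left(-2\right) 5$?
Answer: $27$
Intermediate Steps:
$H{\left(j,Z \right)} = -6 + Z + j$ ($H{\left(j,Z \right)} = \left(Z + j\right) - 6 = -6 + Z + j$)
$w = -10$
$n = - \frac{7}{11}$ ($n = \frac{2 + 5}{-1 - 10} = \frac{7}{-11} = 7 \left(- \frac{1}{11}\right) = - \frac{7}{11} \approx -0.63636$)
$\left(J{\left(n,-5 \right)} + H{\left(1,8 \right)}\right) \left(-9\right) = \left(\left(-1 - 5\right) + \left(-6 + 8 + 1\right)\right) \left(-9\right) = \left(-6 + 3\right) \left(-9\right) = \left(-3\right) \left(-9\right) = 27$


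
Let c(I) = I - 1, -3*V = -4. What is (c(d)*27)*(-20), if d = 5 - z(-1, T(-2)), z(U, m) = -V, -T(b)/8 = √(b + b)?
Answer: -2880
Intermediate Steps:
V = 4/3 (V = -⅓*(-4) = 4/3 ≈ 1.3333)
T(b) = -8*√2*√b (T(b) = -8*√(b + b) = -8*√2*√b)
z(U, m) = -4/3 (z(U, m) = -1*4/3 = -4/3)
d = 19/3 (d = 5 - 1*(-4/3) = 5 + 4/3 = 19/3 ≈ 6.3333)
c(I) = -1 + I
(c(d)*27)*(-20) = ((-1 + 19/3)*27)*(-20) = ((16/3)*27)*(-20) = 144*(-20) = -2880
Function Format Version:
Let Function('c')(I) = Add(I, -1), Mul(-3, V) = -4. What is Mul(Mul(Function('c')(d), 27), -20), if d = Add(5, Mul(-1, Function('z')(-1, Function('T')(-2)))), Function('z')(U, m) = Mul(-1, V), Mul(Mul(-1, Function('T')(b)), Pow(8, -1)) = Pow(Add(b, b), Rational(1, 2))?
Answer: -2880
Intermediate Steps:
V = Rational(4, 3) (V = Mul(Rational(-1, 3), -4) = Rational(4, 3) ≈ 1.3333)
Function('T')(b) = Mul(-8, Pow(2, Rational(1, 2)), Pow(b, Rational(1, 2))) (Function('T')(b) = Mul(-8, Pow(Add(b, b), Rational(1, 2))) = Mul(-8, Pow(Mul(2, b), Rational(1, 2))) = Mul(-8, Mul(Pow(2, Rational(1, 2)), Pow(b, Rational(1, 2)))) = Mul(-8, Pow(2, Rational(1, 2)), Pow(b, Rational(1, 2))))
Function('z')(U, m) = Rational(-4, 3) (Function('z')(U, m) = Mul(-1, Rational(4, 3)) = Rational(-4, 3))
d = Rational(19, 3) (d = Add(5, Mul(-1, Rational(-4, 3))) = Add(5, Rational(4, 3)) = Rational(19, 3) ≈ 6.3333)
Function('c')(I) = Add(-1, I)
Mul(Mul(Function('c')(d), 27), -20) = Mul(Mul(Add(-1, Rational(19, 3)), 27), -20) = Mul(Mul(Rational(16, 3), 27), -20) = Mul(144, -20) = -2880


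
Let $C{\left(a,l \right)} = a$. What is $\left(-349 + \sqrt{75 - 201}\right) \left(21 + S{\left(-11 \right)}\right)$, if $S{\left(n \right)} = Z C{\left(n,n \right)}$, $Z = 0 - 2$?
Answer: $-15007 + 129 i \sqrt{14} \approx -15007.0 + 482.67 i$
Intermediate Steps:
$Z = -2$
$S{\left(n \right)} = - 2 n$
$\left(-349 + \sqrt{75 - 201}\right) \left(21 + S{\left(-11 \right)}\right) = \left(-349 + \sqrt{75 - 201}\right) \left(21 - -22\right) = \left(-349 + \sqrt{-126}\right) \left(21 + 22\right) = \left(-349 + 3 i \sqrt{14}\right) 43 = -15007 + 129 i \sqrt{14}$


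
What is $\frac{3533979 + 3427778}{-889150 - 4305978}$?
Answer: $- \frac{6961757}{5195128} \approx -1.3401$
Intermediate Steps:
$\frac{3533979 + 3427778}{-889150 - 4305978} = \frac{6961757}{-5195128} = 6961757 \left(- \frac{1}{5195128}\right) = - \frac{6961757}{5195128}$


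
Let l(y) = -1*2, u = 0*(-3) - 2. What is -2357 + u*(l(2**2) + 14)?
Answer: -2381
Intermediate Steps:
u = -2 (u = 0 - 2 = -2)
l(y) = -2
-2357 + u*(l(2**2) + 14) = -2357 - 2*(-2 + 14) = -2357 - 2*12 = -2357 - 24 = -2381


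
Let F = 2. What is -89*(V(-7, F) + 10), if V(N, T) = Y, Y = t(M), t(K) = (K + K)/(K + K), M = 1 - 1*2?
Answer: -979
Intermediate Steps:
M = -1 (M = 1 - 2 = -1)
t(K) = 1 (t(K) = (2*K)/((2*K)) = (2*K)*(1/(2*K)) = 1)
Y = 1
V(N, T) = 1
-89*(V(-7, F) + 10) = -89*(1 + 10) = -89*11 = -979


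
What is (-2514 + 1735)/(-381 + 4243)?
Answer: -779/3862 ≈ -0.20171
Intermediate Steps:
(-2514 + 1735)/(-381 + 4243) = -779/3862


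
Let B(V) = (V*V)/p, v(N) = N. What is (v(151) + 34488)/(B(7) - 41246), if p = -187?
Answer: -6477493/7713051 ≈ -0.83981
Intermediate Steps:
B(V) = -V**2/187 (B(V) = (V*V)/(-187) = V**2*(-1/187) = -V**2/187)
(v(151) + 34488)/(B(7) - 41246) = (151 + 34488)/(-1/187*7**2 - 41246) = 34639/(-1/187*49 - 41246) = 34639/(-49/187 - 41246) = 34639/(-7713051/187) = 34639*(-187/7713051) = -6477493/7713051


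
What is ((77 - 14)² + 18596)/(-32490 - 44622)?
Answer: -22565/77112 ≈ -0.29263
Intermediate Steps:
((77 - 14)² + 18596)/(-32490 - 44622) = (63² + 18596)/(-77112) = (3969 + 18596)*(-1/77112) = 22565*(-1/77112) = -22565/77112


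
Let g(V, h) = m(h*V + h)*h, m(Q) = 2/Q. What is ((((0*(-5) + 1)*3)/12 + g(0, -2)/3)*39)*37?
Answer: 5291/4 ≈ 1322.8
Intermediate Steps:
g(V, h) = 2*h/(h + V*h) (g(V, h) = (2/(h*V + h))*h = (2/(V*h + h))*h = (2/(h + V*h))*h = 2*h/(h + V*h))
((((0*(-5) + 1)*3)/12 + g(0, -2)/3)*39)*37 = ((((0*(-5) + 1)*3)/12 + (2/(1 + 0))/3)*39)*37 = ((((0 + 1)*3)*(1/12) + (2/1)*(⅓))*39)*37 = (((1*3)*(1/12) + (2*1)*(⅓))*39)*37 = ((3*(1/12) + 2*(⅓))*39)*37 = ((¼ + ⅔)*39)*37 = ((11/12)*39)*37 = (143/4)*37 = 5291/4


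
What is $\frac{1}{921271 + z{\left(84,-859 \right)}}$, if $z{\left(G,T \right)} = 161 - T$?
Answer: $\frac{1}{922291} \approx 1.0843 \cdot 10^{-6}$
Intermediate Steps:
$\frac{1}{921271 + z{\left(84,-859 \right)}} = \frac{1}{921271 + \left(161 - -859\right)} = \frac{1}{921271 + \left(161 + 859\right)} = \frac{1}{921271 + 1020} = \frac{1}{922291}$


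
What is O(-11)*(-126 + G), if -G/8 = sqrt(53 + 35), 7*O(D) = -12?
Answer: 216 + 192*sqrt(22)/7 ≈ 344.65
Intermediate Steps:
O(D) = -12/7 (O(D) = (1/7)*(-12) = -12/7)
G = -16*sqrt(22) (G = -8*sqrt(53 + 35) = -16*sqrt(22) ≈ -75.047)
O(-11)*(-126 + G) = -12*(-126 - 16*sqrt(22))/7 = 216 + 192*sqrt(22)/7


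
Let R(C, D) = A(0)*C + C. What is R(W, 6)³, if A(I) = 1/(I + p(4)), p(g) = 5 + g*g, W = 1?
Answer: 10648/9261 ≈ 1.1498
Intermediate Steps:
p(g) = 5 + g²
A(I) = 1/(21 + I) (A(I) = 1/(I + (5 + 4²)) = 1/(I + (5 + 16)) = 1/(I + 21) = 1/(21 + I))
R(C, D) = 22*C/21 (R(C, D) = C/(21 + 0) + C = C/21 + C = 22*C/21)
R(W, 6)³ = ((22/21)*1)³ = (22/21)³ = 10648/9261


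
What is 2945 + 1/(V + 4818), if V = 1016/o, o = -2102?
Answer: 14911154501/5063210 ≈ 2945.0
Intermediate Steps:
V = -508/1051 (V = 1016/(-2102) = 1016*(-1/2102) = -508/1051 ≈ -0.48335)
2945 + 1/(V + 4818) = 2945 + 1/(-508/1051 + 4818) = 2945 + 1/(5063210/1051) = 2945 + 1051/5063210 = 14911154501/5063210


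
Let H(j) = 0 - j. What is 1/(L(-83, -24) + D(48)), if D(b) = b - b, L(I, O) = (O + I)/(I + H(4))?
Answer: 87/107 ≈ 0.81308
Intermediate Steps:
H(j) = -j
L(I, O) = (I + O)/(-4 + I) (L(I, O) = (O + I)/(I - 1*4) = (I + O)/(I - 4) = (I + O)/(-4 + I))
D(b) = 0
1/(L(-83, -24) + D(48)) = 1/((-83 - 24)/(-4 - 83) + 0) = 1/(-107/(-87) + 0) = 1/(-1/87*(-107) + 0) = 1/(107/87 + 0) = 1/(107/87) = 87/107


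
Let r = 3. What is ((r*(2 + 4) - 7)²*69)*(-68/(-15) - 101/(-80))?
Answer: 3871153/80 ≈ 48389.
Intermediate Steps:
((r*(2 + 4) - 7)²*69)*(-68/(-15) - 101/(-80)) = ((3*(2 + 4) - 7)²*69)*(-68/(-15) - 101/(-80)) = ((3*6 - 7)²*69)*(-68*(-1/15) - 101*(-1/80)) = ((18 - 7)²*69)*(68/15 + 101/80) = (11²*69)*(1391/240) = (121*69)*(1391/240) = 8349*(1391/240) = 3871153/80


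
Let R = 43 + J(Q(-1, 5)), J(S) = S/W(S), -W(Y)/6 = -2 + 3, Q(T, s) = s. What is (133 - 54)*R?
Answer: 19987/6 ≈ 3331.2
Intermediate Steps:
W(Y) = -6 (W(Y) = -6*(-2 + 3) = -6*1 = -6)
J(S) = -S/6 (J(S) = S/(-6) = S*(-⅙) = -S/6)
R = 253/6 (R = 43 - ⅙*5 = 43 - ⅚ = 253/6 ≈ 42.167)
(133 - 54)*R = (133 - 54)*(253/6) = 79*(253/6) = 19987/6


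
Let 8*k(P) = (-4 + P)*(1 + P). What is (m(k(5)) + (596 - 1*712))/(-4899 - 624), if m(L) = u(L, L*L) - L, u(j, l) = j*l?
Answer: 7445/353472 ≈ 0.021062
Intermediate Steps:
k(P) = (1 + P)*(-4 + P)/8 (k(P) = ((-4 + P)*(1 + P))/8 = ((1 + P)*(-4 + P))/8 = (1 + P)*(-4 + P)/8)
m(L) = L³ - L (m(L) = L*(L*L) - L = L*L² - L = L³ - L)
(m(k(5)) + (596 - 1*712))/(-4899 - 624) = (((-½ - 3/8*5 + (⅛)*5²)³ - (-½ - 3/8*5 + (⅛)*5²)) + (596 - 1*712))/(-4899 - 624) = (((-½ - 15/8 + (⅛)*25)³ - (-½ - 15/8 + (⅛)*25)) + (596 - 712))/(-5523) = (((-½ - 15/8 + 25/8)³ - (-½ - 15/8 + 25/8)) - 116)*(-1/5523) = (((¾)³ - 1*¾) - 116)*(-1/5523) = ((27/64 - ¾) - 116)*(-1/5523) = (-21/64 - 116)*(-1/5523) = -7445/64*(-1/5523) = 7445/353472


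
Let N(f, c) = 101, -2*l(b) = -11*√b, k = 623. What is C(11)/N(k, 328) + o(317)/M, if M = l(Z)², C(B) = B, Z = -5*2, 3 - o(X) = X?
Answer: 70083/61105 ≈ 1.1469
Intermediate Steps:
o(X) = 3 - X
Z = -10
l(b) = 11*√b/2 (l(b) = -(-11)*√b/2 = 11*√b/2)
M = -605/2 (M = (11*√(-10)/2)² = (11*(I*√10)/2)² = (11*I*√10/2)² = -605/2 ≈ -302.50)
C(11)/N(k, 328) + o(317)/M = 11/101 + (3 - 1*317)/(-605/2) = 11*(1/101) + (3 - 317)*(-2/605) = 11/101 - 314*(-2/605) = 11/101 + 628/605 = 70083/61105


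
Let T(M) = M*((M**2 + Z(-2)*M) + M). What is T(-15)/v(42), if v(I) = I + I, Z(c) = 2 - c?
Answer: -375/14 ≈ -26.786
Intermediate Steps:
v(I) = 2*I
T(M) = M*(M**2 + 5*M) (T(M) = M*((M**2 + (2 - 1*(-2))*M) + M) = M*((M**2 + (2 + 2)*M) + M) = M*((M**2 + 4*M) + M) = M*(M**2 + 5*M))
T(-15)/v(42) = ((-15)**2*(5 - 15))/((2*42)) = (225*(-10))/84 = -2250*1/84 = -375/14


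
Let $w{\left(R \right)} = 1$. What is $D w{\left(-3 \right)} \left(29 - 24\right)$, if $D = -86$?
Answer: $-430$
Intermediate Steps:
$D w{\left(-3 \right)} \left(29 - 24\right) = \left(-86\right) 1 \left(29 - 24\right) = - 86 \left(29 - 24\right) = \left(-86\right) 5 = -430$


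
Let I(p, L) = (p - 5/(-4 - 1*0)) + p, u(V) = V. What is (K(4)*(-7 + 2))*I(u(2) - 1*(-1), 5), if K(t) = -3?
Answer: 435/4 ≈ 108.75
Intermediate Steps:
I(p, L) = 5/4 + 2*p (I(p, L) = (p - 5/(-4 + 0)) + p = (p - 5/(-4)) + p = (p - 5*(-1/4)) + p = (p + 5/4) + p = (5/4 + p) + p = 5/4 + 2*p)
(K(4)*(-7 + 2))*I(u(2) - 1*(-1), 5) = (-3*(-7 + 2))*(5/4 + 2*(2 - 1*(-1))) = (-3*(-5))*(5/4 + 2*(2 + 1)) = 15*(5/4 + 2*3) = 15*(5/4 + 6) = 15*(29/4) = 435/4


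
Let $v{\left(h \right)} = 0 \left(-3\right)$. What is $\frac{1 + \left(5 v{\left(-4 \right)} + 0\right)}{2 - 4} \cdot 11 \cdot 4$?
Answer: $-22$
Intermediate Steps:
$v{\left(h \right)} = 0$
$\frac{1 + \left(5 v{\left(-4 \right)} + 0\right)}{2 - 4} \cdot 11 \cdot 4 = \frac{1 + \left(5 \cdot 0 + 0\right)}{2 - 4} \cdot 11 \cdot 4 = \frac{1 + \left(0 + 0\right)}{-2} \cdot 11 \cdot 4 = \left(1 + 0\right) \left(- \frac{1}{2}\right) 11 \cdot 4 = 1 \left(- \frac{1}{2}\right) 11 \cdot 4 = \left(- \frac{1}{2}\right) 11 \cdot 4 = \left(- \frac{11}{2}\right) 4 = -22$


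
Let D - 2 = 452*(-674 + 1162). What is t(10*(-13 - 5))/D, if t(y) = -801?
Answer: -267/73526 ≈ -0.0036314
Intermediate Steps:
D = 220578 (D = 2 + 452*(-674 + 1162) = 2 + 452*488 = 2 + 220576 = 220578)
t(10*(-13 - 5))/D = -801/220578 = -801*1/220578 = -267/73526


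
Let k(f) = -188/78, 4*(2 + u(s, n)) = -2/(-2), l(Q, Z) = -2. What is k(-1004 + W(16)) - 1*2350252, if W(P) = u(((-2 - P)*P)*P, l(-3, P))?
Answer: -91659922/39 ≈ -2.3503e+6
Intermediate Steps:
u(s, n) = -7/4 (u(s, n) = -2 + (-2/(-2))/4 = -2 + (-2*(-½))/4 = -2 + (¼)*1 = -2 + ¼ = -7/4)
W(P) = -7/4
k(f) = -94/39 (k(f) = -188*1/78 = -94/39)
k(-1004 + W(16)) - 1*2350252 = -94/39 - 1*2350252 = -94/39 - 2350252 = -91659922/39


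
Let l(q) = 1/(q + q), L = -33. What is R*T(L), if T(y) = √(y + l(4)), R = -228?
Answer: -57*I*√526 ≈ -1307.3*I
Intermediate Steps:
l(q) = 1/(2*q)
T(y) = √(⅛ + y) (T(y) = √(y + (½)/4) = √(y + (½)*(¼)) = √(y + ⅛) = √(⅛ + y))
R*T(L) = -57*√(2 + 16*(-33)) = -57*√(2 - 528) = -57*√(-526) = -57*I*√526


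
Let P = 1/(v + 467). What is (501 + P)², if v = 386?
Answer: 182631441316/727609 ≈ 2.5100e+5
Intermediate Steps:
P = 1/853 (P = 1/(386 + 467) = 1/853 ≈ 0.0011723)
(501 + P)² = (501 + 1/853)² = (427354/853)² = 182631441316/727609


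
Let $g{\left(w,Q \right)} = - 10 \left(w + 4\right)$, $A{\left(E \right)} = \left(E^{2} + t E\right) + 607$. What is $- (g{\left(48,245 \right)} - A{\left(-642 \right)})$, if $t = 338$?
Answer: $196295$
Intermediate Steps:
$A{\left(E \right)} = 607 + E^{2} + 338 E$ ($A{\left(E \right)} = \left(E^{2} + 338 E\right) + 607 = 607 + E^{2} + 338 E$)
$g{\left(w,Q \right)} = -40 - 10 w$ ($g{\left(w,Q \right)} = - 10 \left(4 + w\right) = -40 - 10 w$)
$- (g{\left(48,245 \right)} - A{\left(-642 \right)}) = - (\left(-40 - 480\right) - \left(607 + \left(-642\right)^{2} + 338 \left(-642\right)\right)) = - (\left(-40 - 480\right) - \left(607 + 412164 - 216996\right)) = - (-520 - 195775) = \left(-1\right) \left(-196295\right) = 196295$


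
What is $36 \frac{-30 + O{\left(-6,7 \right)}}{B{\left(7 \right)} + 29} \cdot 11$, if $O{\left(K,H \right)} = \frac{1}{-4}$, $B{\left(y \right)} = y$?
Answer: $- \frac{1331}{4} \approx -332.75$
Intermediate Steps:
$O{\left(K,H \right)} = - \frac{1}{4}$
$36 \frac{-30 + O{\left(-6,7 \right)}}{B{\left(7 \right)} + 29} \cdot 11 = 36 \frac{-30 - \frac{1}{4}}{7 + 29} \cdot 11 = 36 \left(- \frac{121}{4 \cdot 36}\right) 11 = 36 \left(\left(- \frac{121}{4}\right) \frac{1}{36}\right) 11 = 36 \left(- \frac{121}{144}\right) 11 = \left(- \frac{121}{4}\right) 11 = - \frac{1331}{4}$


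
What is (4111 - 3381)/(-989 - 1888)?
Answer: -730/2877 ≈ -0.25374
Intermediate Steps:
(4111 - 3381)/(-989 - 1888) = 730/(-2877) = 730*(-1/2877) = -730/2877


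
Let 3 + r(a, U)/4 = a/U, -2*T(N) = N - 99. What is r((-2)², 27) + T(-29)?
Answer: 1420/27 ≈ 52.593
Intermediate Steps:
T(N) = 99/2 - N/2 (T(N) = -(N - 99)/2 = -(-99 + N)/2 = 99/2 - N/2)
r(a, U) = -12 + 4*a/U (r(a, U) = -12 + 4*(a/U) = -12 + 4*a/U)
r((-2)², 27) + T(-29) = (-12 + 4*(-2)²/27) + (99/2 - ½*(-29)) = (-12 + 4*4*(1/27)) + (99/2 + 29/2) = (-12 + 16/27) + 64 = -308/27 + 64 = 1420/27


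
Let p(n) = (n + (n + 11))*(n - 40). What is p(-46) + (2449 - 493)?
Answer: 8922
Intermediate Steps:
p(n) = (-40 + n)*(11 + 2*n) (p(n) = (n + (11 + n))*(-40 + n) = (11 + 2*n)*(-40 + n) = (-40 + n)*(11 + 2*n))
p(-46) + (2449 - 493) = (-440 - 69*(-46) + 2*(-46)²) + (2449 - 493) = (-440 + 3174 + 2*2116) + 1956 = (-440 + 3174 + 4232) + 1956 = 6966 + 1956 = 8922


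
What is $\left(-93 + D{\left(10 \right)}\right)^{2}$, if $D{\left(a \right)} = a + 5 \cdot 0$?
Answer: $6889$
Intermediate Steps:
$D{\left(a \right)} = a$ ($D{\left(a \right)} = a + 0 = a$)
$\left(-93 + D{\left(10 \right)}\right)^{2} = \left(-93 + 10\right)^{2} = \left(-83\right)^{2} = 6889$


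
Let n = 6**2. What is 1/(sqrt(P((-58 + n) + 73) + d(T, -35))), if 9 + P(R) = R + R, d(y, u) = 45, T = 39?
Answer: sqrt(138)/138 ≈ 0.085126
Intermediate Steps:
n = 36
P(R) = -9 + 2*R (P(R) = -9 + (R + R) = -9 + 2*R)
1/(sqrt(P((-58 + n) + 73) + d(T, -35))) = 1/(sqrt((-9 + 2*((-58 + 36) + 73)) + 45)) = 1/(sqrt((-9 + 2*(-22 + 73)) + 45)) = 1/(sqrt((-9 + 2*51) + 45)) = 1/(sqrt((-9 + 102) + 45)) = 1/(sqrt(93 + 45)) = 1/(sqrt(138)) = sqrt(138)/138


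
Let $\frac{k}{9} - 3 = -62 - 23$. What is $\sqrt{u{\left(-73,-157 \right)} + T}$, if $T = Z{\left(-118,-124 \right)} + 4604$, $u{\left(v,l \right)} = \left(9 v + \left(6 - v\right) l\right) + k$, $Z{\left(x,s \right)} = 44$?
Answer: $5 i \sqrt{366} \approx 95.656 i$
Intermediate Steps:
$k = -738$ ($k = 27 + 9 \left(-62 - 23\right) = 27 + 9 \left(-85\right) = 27 - 765 = -738$)
$u{\left(v,l \right)} = -738 + 9 v + l \left(6 - v\right)$ ($u{\left(v,l \right)} = \left(9 v + \left(6 - v\right) l\right) - 738 = \left(9 v + l \left(6 - v\right)\right) - 738 = -738 + 9 v + l \left(6 - v\right)$)
$T = 4648$ ($T = 44 + 4604 = 4648$)
$\sqrt{u{\left(-73,-157 \right)} + T} = \sqrt{\left(-738 + 6 \left(-157\right) + 9 \left(-73\right) - \left(-157\right) \left(-73\right)\right) + 4648} = \sqrt{\left(-738 - 942 - 657 - 11461\right) + 4648} = \sqrt{-13798 + 4648} = \sqrt{-9150} = 5 i \sqrt{366}$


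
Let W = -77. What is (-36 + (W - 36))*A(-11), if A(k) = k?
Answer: 1639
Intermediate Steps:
(-36 + (W - 36))*A(-11) = (-36 + (-77 - 36))*(-11) = (-36 - 113)*(-11) = -149*(-11) = 1639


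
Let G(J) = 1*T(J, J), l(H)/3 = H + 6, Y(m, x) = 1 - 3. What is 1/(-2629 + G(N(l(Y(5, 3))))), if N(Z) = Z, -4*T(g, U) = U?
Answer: -1/2632 ≈ -0.00037994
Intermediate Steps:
T(g, U) = -U/4
Y(m, x) = -2
l(H) = 18 + 3*H (l(H) = 3*(H + 6) = 3*(6 + H) = 18 + 3*H)
G(J) = -J/4 (G(J) = 1*(-J/4) = -J/4)
1/(-2629 + G(N(l(Y(5, 3))))) = 1/(-2629 - (18 + 3*(-2))/4) = 1/(-2629 - (18 - 6)/4) = 1/(-2629 - 1/4*12) = 1/(-2629 - 3) = 1/(-2632) = -1/2632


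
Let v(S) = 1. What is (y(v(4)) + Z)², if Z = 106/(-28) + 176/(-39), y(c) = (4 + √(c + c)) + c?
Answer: 3839833/298116 - 1801*√2/273 ≈ 3.5507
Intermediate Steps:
y(c) = 4 + c + √2*√c (y(c) = (4 + √(2*c)) + c = (4 + √2*√c) + c = 4 + c + √2*√c)
Z = -4531/546 (Z = 106*(-1/28) + 176*(-1/39) = -53/14 - 176/39 = -4531/546 ≈ -8.2985)
(y(v(4)) + Z)² = ((4 + 1 + √2*√1) - 4531/546)² = ((4 + 1 + √2*1) - 4531/546)² = ((4 + 1 + √2) - 4531/546)² = ((5 + √2) - 4531/546)² = (-1801/546 + √2)²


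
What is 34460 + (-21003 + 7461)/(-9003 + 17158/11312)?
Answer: 1754517518492/50912389 ≈ 34462.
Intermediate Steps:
34460 + (-21003 + 7461)/(-9003 + 17158/11312) = 34460 - 13542/(-9003 + 17158*(1/11312)) = 34460 - 13542/(-9003 + 8579/5656) = 34460 - 13542/(-50912389/5656) = 34460 - 13542*(-5656/50912389) = 34460 + 76593552/50912389 = 1754517518492/50912389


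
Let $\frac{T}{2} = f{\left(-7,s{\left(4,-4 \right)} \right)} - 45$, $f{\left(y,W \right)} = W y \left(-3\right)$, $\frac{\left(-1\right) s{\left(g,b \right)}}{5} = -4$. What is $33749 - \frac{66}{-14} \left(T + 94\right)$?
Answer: $\frac{264095}{7} \approx 37728.0$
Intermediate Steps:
$s{\left(g,b \right)} = 20$ ($s{\left(g,b \right)} = \left(-5\right) \left(-4\right) = 20$)
$f{\left(y,W \right)} = - 3 W y$
$T = 750$ ($T = 2 \left(\left(-3\right) 20 \left(-7\right) - 45\right) = 2 \left(420 - 45\right) = 2 \cdot 375 = 750$)
$33749 - \frac{66}{-14} \left(T + 94\right) = 33749 - \frac{66}{-14} \left(750 + 94\right) = 33749 - 66 \left(- \frac{1}{14}\right) 844 = 33749 - \left(- \frac{33}{7}\right) 844 = 33749 - - \frac{27852}{7} = 33749 + \frac{27852}{7} = \frac{264095}{7}$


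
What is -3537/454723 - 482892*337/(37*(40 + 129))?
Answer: -73999189451553/2843382919 ≈ -26025.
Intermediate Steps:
-3537/454723 - 482892*337/(37*(40 + 129)) = -3537*1/454723 - 482892/(169*(37*(1/337))) = -3537/454723 - 482892/(169*(37/337)) = -3537/454723 - 482892/6253/337 = -3537/454723 - 482892*337/6253 = -3537/454723 - 162734604/6253 = -73999189451553/2843382919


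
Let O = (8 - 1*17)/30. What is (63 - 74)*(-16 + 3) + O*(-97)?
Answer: 1721/10 ≈ 172.10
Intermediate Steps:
O = -3/10 (O = (8 - 17)*(1/30) = -9*1/30 = -3/10 ≈ -0.30000)
(63 - 74)*(-16 + 3) + O*(-97) = (63 - 74)*(-16 + 3) - 3/10*(-97) = -11*(-13) + 291/10 = 143 + 291/10 = 1721/10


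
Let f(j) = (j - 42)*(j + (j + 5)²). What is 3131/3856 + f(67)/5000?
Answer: 2609257/96400 ≈ 27.067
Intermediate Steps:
f(j) = (-42 + j)*(j + (5 + j)²)
3131/3856 + f(67)/5000 = 3131/3856 + (-1050 + 67³ - 437*67 - 31*67²)/5000 = 3131*(1/3856) + (-1050 + 300763 - 29279 - 31*4489)*(1/5000) = 3131/3856 + (-1050 + 300763 - 29279 - 139159)*(1/5000) = 3131/3856 + 131275*(1/5000) = 3131/3856 + 5251/200 = 2609257/96400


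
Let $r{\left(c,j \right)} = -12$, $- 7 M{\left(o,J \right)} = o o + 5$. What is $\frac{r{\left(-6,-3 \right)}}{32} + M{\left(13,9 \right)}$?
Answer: $- \frac{1413}{56} \approx -25.232$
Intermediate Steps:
$M{\left(o,J \right)} = - \frac{5}{7} - \frac{o^{2}}{7}$ ($M{\left(o,J \right)} = - \frac{o o + 5}{7} = - \frac{o^{2} + 5}{7} = - \frac{5 + o^{2}}{7} = - \frac{5}{7} - \frac{o^{2}}{7}$)
$\frac{r{\left(-6,-3 \right)}}{32} + M{\left(13,9 \right)} = \frac{1}{32} \left(-12\right) - \left(\frac{5}{7} + \frac{13^{2}}{7}\right) = \frac{1}{32} \left(-12\right) - \frac{174}{7} = - \frac{3}{8} - \frac{174}{7} = - \frac{1413}{56}$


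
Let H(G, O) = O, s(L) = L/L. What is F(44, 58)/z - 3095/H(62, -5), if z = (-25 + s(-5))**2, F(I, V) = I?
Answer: 89147/144 ≈ 619.08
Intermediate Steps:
s(L) = 1
z = 576 (z = (-25 + 1)**2 = (-24)**2 = 576)
F(44, 58)/z - 3095/H(62, -5) = 44/576 - 3095/(-5) = 44*(1/576) - 3095*(-1/5) = 11/144 + 619 = 89147/144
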